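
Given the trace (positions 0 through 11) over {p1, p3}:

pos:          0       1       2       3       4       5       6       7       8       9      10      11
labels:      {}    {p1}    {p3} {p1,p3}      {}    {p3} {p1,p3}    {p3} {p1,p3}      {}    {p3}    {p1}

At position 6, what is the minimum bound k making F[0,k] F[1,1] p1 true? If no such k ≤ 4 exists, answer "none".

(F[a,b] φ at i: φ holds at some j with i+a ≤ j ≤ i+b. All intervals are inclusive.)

1

Scan j = 6,7,… for F[1,1] p1:
  j=6: fails
  j=7: holds
First hit at j=7, so smallest k = 7-6 = 1.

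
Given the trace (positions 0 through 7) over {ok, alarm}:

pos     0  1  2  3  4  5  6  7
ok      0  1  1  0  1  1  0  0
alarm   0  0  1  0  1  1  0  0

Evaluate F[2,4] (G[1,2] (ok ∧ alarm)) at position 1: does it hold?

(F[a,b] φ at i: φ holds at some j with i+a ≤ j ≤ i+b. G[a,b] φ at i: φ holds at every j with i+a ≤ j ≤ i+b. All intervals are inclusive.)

Yes

Check G[1,2] (ok ∧ alarm) at each j in [3,5]:
  j=3: holds on [4,5]
  j=4: fails at 6
  j=5: fails at 6
Found at j=3 → formula holds.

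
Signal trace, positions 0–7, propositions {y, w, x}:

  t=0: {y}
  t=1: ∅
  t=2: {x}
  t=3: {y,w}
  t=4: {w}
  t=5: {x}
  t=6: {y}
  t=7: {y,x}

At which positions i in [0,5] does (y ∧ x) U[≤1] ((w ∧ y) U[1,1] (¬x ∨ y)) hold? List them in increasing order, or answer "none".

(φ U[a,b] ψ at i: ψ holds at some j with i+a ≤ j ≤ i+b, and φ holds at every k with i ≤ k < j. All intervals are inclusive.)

Evaluate at each i in [0,5]:
  i=0: ✗ (no rhs in [0,1])
  i=1: ✗ (no rhs in [1,2])
  i=2: ✗ (lhs fails at k=2 before rhs at j=3)
  i=3: ✓ (rhs at j=3)
  i=4: ✗ (no rhs in [4,5])
  i=5: ✗ (no rhs in [5,6])

3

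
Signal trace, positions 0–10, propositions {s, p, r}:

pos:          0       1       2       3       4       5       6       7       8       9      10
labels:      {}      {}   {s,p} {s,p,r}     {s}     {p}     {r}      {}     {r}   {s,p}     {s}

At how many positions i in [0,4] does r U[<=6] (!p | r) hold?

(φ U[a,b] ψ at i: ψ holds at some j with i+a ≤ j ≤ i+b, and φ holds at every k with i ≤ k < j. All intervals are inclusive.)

4

Evaluate at each i in [0,4]:
  i=0: ✓ (rhs at j=0)
  i=1: ✓ (rhs at j=1)
  i=2: ✗ (lhs fails at k=2 before rhs at j=3)
  i=3: ✓ (rhs at j=3)
  i=4: ✓ (rhs at j=4)
Positions where it holds: {0, 1, 3, 4} → 4.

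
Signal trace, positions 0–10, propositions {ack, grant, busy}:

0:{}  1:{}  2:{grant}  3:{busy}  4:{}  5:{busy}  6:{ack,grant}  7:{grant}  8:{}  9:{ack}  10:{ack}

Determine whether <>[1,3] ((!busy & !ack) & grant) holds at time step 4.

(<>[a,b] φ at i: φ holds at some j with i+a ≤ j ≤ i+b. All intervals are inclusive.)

Yes

Check ((!busy & !ack) & grant) at each j in [5,7]:
  j=5: false
  j=6: false
  j=7: true
Found at j=7 → formula holds.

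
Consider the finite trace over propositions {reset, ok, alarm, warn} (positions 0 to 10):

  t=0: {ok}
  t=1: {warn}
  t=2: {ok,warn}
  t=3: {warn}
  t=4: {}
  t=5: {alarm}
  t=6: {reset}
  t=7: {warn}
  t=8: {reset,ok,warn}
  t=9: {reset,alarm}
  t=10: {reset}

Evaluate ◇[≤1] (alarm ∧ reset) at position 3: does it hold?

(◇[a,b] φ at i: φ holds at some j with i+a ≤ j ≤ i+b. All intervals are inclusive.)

Check (alarm ∧ reset) at each j in [3,4]:
  j=3: false
  j=4: false
No position in the window satisfies it → formula fails.

Does not hold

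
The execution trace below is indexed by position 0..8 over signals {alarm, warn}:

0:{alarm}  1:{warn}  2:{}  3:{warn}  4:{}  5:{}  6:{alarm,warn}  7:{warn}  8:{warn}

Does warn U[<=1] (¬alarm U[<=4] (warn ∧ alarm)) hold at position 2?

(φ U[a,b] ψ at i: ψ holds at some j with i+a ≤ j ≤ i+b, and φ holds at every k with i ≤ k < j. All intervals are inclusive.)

True

Need some j in [2,3] with (¬alarm U[<=4] (warn ∧ alarm)), and warn at every k in [2,j-1].
  j=2: (¬alarm U[<=4] (warn ∧ alarm)) holds; no prefix to check → satisfied.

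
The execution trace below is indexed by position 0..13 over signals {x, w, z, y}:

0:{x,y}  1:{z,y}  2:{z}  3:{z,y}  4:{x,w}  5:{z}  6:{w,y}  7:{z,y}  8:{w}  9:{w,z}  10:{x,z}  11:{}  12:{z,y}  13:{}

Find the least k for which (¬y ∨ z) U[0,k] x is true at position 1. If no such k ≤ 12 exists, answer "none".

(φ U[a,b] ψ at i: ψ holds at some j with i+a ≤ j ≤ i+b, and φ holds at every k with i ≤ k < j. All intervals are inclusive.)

3

Need earliest j ≥ 1 with x, and (¬y ∨ z) at every k in [1,j-1].
  j=1: rhs fails.
  j=2: rhs fails.
  j=3: rhs fails.
  j=4: rhs holds; lhs holds on [1,3]. k = 3.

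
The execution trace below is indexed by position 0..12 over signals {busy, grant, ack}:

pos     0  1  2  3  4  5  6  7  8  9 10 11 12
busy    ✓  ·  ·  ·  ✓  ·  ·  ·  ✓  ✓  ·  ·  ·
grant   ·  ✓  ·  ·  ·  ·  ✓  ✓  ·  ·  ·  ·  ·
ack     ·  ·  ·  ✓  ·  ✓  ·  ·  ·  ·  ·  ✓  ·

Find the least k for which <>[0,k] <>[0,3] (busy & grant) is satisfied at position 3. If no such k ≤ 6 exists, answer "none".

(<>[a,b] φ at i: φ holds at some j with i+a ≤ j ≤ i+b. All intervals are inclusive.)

none

Scan j = 3,4,… for <>[0,3] (busy & grant):
  j=3: fails
  j=4: fails
  j=5: fails
  j=6: fails
  j=7: fails
  j=8: fails
  j=9: fails
No j in [3,9] satisfies it → none.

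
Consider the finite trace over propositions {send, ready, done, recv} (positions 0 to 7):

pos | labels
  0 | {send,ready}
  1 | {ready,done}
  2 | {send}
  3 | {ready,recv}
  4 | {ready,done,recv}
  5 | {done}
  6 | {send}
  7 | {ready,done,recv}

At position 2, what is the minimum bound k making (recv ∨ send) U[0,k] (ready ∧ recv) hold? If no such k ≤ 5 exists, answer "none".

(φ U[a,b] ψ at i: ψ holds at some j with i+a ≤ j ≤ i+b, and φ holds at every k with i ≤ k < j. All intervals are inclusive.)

1

Need earliest j ≥ 2 with (ready ∧ recv), and (recv ∨ send) at every k in [2,j-1].
  j=2: rhs fails.
  j=3: rhs holds; lhs holds on [2,2]. k = 1.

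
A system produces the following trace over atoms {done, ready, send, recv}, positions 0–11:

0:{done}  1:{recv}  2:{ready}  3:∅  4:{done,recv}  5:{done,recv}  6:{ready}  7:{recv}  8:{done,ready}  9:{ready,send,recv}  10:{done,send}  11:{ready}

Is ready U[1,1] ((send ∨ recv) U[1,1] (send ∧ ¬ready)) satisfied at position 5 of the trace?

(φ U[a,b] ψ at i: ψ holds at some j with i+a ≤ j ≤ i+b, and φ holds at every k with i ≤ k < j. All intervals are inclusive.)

Need some j in [6,6] with ((send ∨ recv) U[1,1] (send ∧ ¬ready)), and ready at every k in [5,j-1].
  j=6: ((send ∨ recv) U[1,1] (send ∧ ¬ready)) — fails.
No j in the window works → until fails.

False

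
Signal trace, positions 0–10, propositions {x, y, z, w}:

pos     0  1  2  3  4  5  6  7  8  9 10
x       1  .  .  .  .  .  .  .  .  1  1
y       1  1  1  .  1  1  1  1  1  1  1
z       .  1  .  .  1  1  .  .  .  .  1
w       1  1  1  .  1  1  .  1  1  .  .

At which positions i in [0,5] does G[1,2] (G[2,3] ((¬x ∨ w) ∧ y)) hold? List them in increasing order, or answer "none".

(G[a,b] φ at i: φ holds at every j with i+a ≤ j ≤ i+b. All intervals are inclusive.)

Evaluate at each i in [0,5]:
  i=0: ✗ (fails at j=1)
  i=1: ✓ (all of [2,3])
  i=2: ✓ (all of [3,4])
  i=3: ✓ (all of [4,5])
  i=4: ✗ (fails at j=6)
  i=5: ✗ (fails at j=6)

1, 2, 3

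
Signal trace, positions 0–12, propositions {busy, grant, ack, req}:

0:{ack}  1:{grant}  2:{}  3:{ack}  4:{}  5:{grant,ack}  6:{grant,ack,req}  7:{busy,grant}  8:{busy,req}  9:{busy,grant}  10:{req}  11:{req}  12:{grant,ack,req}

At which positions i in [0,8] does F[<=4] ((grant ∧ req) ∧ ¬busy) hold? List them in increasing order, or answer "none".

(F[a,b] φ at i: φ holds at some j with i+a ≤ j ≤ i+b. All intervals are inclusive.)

2, 3, 4, 5, 6, 8

Evaluate at each i in [0,8]:
  i=0: ✗ (none in [0,4])
  i=1: ✗ (none in [1,5])
  i=2: ✓ (witness j=6)
  i=3: ✓ (witness j=6)
  i=4: ✓ (witness j=6)
  i=5: ✓ (witness j=6)
  i=6: ✓ (witness j=6)
  i=7: ✗ (none in [7,11])
  i=8: ✓ (witness j=12)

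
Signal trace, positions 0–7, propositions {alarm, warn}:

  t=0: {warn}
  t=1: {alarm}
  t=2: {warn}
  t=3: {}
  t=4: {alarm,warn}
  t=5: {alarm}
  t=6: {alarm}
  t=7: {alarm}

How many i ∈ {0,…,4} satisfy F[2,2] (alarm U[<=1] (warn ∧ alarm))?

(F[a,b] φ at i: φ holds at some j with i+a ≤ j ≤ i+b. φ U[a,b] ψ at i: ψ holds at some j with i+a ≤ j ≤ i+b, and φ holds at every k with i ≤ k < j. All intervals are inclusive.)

Evaluate at each i in [0,4]:
  i=0: ✗ (none in [2,2])
  i=1: ✗ (none in [3,3])
  i=2: ✓ (witness j=4)
  i=3: ✗ (none in [5,5])
  i=4: ✗ (none in [6,6])
Positions where it holds: {2} → 1.

1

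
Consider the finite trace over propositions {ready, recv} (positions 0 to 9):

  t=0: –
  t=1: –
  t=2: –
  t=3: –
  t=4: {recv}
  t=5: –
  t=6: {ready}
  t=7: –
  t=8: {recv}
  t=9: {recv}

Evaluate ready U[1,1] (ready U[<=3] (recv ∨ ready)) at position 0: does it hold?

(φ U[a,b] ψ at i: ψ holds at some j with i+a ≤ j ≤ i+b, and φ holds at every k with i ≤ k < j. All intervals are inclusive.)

Need some j in [1,1] with (ready U[<=3] (recv ∨ ready)), and ready at every k in [0,j-1].
  j=1: (ready U[<=3] (recv ∨ ready)) — fails.
No j in the window works → until fails.

False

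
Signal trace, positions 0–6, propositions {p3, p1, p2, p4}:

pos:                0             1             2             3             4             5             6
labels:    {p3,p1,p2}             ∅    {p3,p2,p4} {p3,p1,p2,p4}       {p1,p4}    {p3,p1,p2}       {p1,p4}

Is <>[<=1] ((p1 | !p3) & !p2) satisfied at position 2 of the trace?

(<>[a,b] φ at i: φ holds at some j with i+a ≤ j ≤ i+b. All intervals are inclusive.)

Check ((p1 | !p3) & !p2) at each j in [2,3]:
  j=2: false
  j=3: false
No position in the window satisfies it → formula fails.

No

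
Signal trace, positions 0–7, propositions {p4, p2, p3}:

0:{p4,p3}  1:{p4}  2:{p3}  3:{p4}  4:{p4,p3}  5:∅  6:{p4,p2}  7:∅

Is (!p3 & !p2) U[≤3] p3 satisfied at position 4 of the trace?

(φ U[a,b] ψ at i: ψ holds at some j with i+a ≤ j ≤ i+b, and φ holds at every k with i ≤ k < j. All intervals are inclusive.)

Need some j in [4,7] with p3, and (!p3 & !p2) at every k in [4,j-1].
  j=4: p3 holds; no prefix to check → satisfied.

Yes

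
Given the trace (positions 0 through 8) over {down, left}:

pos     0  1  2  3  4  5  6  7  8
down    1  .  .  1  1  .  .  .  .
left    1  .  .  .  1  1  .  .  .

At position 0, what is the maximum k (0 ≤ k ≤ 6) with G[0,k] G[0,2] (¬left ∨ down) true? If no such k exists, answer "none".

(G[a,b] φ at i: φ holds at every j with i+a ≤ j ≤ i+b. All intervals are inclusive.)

G[0,2] (¬left ∨ down) must hold from j=0 onward; find where it first fails.
  j=0: holds
  j=1: holds
  j=2: holds
  j=3: fails
Holds on [0,2], so largest k = 2.

2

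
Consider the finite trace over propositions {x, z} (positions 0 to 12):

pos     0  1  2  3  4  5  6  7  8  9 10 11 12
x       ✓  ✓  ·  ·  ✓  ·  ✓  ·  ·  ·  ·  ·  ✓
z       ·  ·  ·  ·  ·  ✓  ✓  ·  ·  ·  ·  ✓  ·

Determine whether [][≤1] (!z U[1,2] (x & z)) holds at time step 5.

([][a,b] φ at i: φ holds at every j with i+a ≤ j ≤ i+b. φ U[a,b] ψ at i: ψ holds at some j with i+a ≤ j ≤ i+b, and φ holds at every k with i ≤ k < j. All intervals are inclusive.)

Check (!z U[1,2] (x & z)) at every j in [5,6]:
  j=5: fails
  j=6: fails
Fails at j=5 → formula fails.

No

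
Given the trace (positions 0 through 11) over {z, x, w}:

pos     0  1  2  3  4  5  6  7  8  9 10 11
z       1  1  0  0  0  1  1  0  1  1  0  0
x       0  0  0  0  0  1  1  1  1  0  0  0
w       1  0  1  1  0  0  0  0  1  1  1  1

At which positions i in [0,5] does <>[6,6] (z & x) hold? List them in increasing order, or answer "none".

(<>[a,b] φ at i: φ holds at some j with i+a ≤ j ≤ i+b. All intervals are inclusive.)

Evaluate at each i in [0,5]:
  i=0: ✓ (witness j=6)
  i=1: ✗ (none in [7,7])
  i=2: ✓ (witness j=8)
  i=3: ✗ (none in [9,9])
  i=4: ✗ (none in [10,10])
  i=5: ✗ (none in [11,11])

0, 2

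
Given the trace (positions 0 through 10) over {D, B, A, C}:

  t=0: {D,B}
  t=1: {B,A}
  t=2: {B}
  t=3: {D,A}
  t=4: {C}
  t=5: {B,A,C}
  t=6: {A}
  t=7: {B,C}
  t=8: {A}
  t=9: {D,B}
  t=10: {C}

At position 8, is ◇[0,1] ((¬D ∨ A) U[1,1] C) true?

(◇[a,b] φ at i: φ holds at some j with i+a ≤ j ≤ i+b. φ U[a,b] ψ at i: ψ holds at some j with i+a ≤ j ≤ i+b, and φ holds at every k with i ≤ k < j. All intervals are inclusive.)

Check ((¬D ∨ A) U[1,1] C) at each j in [8,9]:
  j=8: fails
  j=9: fails
No position in the window satisfies it → formula fails.

False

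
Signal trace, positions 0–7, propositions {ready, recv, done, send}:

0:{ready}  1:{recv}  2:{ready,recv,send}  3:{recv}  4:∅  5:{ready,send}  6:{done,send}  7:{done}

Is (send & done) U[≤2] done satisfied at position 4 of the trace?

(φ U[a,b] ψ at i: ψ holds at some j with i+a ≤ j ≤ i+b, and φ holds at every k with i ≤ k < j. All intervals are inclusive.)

Does not hold

Need some j in [4,6] with done, and (send & done) at every k in [4,j-1].
  j=4: done false.
  j=5: done false.
  j=6: done holds, but (send & done) fails at k=4 → not this j.
No j in the window works → until fails.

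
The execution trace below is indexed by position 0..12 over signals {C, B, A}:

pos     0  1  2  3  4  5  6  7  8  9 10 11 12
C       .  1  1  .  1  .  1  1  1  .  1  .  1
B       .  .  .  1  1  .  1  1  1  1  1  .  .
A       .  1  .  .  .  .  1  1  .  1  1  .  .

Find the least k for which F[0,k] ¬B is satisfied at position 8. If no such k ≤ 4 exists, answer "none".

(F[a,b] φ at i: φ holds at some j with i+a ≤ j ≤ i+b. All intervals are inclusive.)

Scan j = 8,9,… for ¬B:
  j=8: fails
  j=9: fails
  j=10: fails
  j=11: holds
First hit at j=11, so smallest k = 11-8 = 3.

3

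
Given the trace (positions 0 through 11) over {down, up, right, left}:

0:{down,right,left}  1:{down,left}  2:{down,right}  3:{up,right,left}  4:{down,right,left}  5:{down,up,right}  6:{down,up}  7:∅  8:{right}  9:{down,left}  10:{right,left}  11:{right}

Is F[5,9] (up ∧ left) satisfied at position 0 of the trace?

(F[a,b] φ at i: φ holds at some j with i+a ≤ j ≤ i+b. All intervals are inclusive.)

False

Check (up ∧ left) at each j in [5,9]:
  j=5: false
  j=6: false
  j=7: false
  j=8: false
  j=9: false
No position in the window satisfies it → formula fails.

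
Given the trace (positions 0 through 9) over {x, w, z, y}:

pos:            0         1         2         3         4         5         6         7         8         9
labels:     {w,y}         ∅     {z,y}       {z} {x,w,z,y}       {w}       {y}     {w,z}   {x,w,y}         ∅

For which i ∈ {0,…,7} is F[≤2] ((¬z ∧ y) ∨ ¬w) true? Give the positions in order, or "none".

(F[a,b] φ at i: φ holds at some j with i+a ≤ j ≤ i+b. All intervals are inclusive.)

Evaluate at each i in [0,7]:
  i=0: ✓ (witness j=0)
  i=1: ✓ (witness j=1)
  i=2: ✓ (witness j=2)
  i=3: ✓ (witness j=3)
  i=4: ✓ (witness j=6)
  i=5: ✓ (witness j=6)
  i=6: ✓ (witness j=6)
  i=7: ✓ (witness j=8)

0, 1, 2, 3, 4, 5, 6, 7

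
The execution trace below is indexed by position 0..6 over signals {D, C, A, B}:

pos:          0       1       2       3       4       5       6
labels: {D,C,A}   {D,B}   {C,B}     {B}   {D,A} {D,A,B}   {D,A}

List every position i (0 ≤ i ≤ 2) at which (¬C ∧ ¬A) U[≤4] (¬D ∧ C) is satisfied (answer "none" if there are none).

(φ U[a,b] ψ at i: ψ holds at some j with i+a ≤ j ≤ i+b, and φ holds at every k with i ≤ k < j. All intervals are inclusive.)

Evaluate at each i in [0,2]:
  i=0: ✗ (lhs fails at k=0 before rhs at j=2)
  i=1: ✓ (rhs at j=2; lhs holds on [1,1])
  i=2: ✓ (rhs at j=2)

1, 2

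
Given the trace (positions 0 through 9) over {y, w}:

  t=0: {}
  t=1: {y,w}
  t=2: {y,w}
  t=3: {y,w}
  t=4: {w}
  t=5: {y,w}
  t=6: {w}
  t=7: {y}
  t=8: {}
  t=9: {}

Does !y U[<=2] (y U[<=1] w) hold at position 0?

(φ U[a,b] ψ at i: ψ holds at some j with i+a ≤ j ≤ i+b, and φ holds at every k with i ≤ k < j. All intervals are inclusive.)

Holds

Need some j in [0,2] with (y U[<=1] w), and !y at every k in [0,j-1].
  j=0: (y U[<=1] w) — fails.
  j=1: (y U[<=1] w) holds; !y holds at every k in [0,0] → satisfied.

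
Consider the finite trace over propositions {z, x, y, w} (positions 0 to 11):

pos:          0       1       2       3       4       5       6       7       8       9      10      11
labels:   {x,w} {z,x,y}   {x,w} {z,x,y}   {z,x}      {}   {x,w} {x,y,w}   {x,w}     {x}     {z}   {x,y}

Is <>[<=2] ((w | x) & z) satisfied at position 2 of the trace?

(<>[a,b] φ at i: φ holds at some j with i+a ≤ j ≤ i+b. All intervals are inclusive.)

True

Check ((w | x) & z) at each j in [2,4]:
  j=2: false
  j=3: true
  j=4: true
Found at j=3 → formula holds.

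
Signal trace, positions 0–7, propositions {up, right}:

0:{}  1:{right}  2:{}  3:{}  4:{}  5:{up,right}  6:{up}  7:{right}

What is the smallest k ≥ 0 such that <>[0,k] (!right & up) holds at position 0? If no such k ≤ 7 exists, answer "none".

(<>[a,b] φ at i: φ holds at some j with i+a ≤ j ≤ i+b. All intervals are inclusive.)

Scan j = 0,1,… for (!right & up):
  j=0: fails
  j=1: fails
  j=2: fails
  j=3: fails
  j=4: fails
  j=5: fails
  j=6: holds
First hit at j=6, so smallest k = 6-0 = 6.

6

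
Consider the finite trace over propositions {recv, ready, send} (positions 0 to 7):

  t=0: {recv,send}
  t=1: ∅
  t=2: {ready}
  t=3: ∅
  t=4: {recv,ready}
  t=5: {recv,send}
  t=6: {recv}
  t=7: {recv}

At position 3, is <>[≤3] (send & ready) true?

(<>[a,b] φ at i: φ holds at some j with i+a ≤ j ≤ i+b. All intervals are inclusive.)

False

Check (send & ready) at each j in [3,6]:
  j=3: false
  j=4: false
  j=5: false
  j=6: false
No position in the window satisfies it → formula fails.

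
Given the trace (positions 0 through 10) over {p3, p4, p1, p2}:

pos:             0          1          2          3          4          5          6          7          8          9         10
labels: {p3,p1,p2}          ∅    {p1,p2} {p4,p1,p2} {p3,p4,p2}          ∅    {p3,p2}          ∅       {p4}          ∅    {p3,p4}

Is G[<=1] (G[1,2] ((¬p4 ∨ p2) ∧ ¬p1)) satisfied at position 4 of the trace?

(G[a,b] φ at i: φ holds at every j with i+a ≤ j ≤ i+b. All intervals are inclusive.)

Check G[1,2] ((¬p4 ∨ p2) ∧ ¬p1) at every j in [4,5]:
  j=4: holds on [5,6]
  j=5: holds on [6,7]
All positions satisfy it → formula holds.

True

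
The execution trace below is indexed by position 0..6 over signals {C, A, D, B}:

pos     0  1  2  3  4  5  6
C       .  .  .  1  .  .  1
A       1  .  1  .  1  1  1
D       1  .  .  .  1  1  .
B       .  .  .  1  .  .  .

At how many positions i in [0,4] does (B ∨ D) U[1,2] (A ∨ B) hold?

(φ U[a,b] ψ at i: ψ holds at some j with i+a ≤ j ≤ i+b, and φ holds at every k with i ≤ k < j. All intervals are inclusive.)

2

Evaluate at each i in [0,4]:
  i=0: ✗ (lhs fails at k=1 before rhs at j=2)
  i=1: ✗ (lhs fails at k=1 before rhs at j=2)
  i=2: ✗ (lhs fails at k=2 before rhs at j=3)
  i=3: ✓ (rhs at j=4; lhs holds on [3,3])
  i=4: ✓ (rhs at j=5; lhs holds on [4,4])
Positions where it holds: {3, 4} → 2.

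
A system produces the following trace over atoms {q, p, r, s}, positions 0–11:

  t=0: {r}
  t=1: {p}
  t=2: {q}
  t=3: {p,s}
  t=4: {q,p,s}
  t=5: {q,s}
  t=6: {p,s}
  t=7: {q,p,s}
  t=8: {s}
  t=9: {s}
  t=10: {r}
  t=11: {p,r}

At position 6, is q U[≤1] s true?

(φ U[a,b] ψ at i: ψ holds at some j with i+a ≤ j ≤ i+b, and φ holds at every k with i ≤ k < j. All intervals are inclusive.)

True

Need some j in [6,7] with s, and q at every k in [6,j-1].
  j=6: s holds; no prefix to check → satisfied.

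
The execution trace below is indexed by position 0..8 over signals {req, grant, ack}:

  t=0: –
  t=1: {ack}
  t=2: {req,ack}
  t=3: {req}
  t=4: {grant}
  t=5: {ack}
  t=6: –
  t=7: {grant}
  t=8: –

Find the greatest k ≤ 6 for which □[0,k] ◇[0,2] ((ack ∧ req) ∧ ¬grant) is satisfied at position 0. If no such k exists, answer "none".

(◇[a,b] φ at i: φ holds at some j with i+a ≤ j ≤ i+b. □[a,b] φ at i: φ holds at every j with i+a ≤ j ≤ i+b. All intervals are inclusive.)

2

◇[0,2] ((ack ∧ req) ∧ ¬grant) must hold from j=0 onward; find where it first fails.
  j=0: holds
  j=1: holds
  j=2: holds
  j=3: fails
Holds on [0,2], so largest k = 2.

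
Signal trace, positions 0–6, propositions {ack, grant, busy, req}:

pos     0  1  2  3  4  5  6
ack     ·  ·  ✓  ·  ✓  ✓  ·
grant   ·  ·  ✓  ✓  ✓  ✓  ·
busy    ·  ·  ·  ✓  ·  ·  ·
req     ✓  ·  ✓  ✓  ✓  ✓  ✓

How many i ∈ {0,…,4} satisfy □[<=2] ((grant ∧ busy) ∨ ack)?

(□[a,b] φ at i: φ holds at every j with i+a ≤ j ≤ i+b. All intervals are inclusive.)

2

Evaluate at each i in [0,4]:
  i=0: ✗ (fails at j=0)
  i=1: ✗ (fails at j=1)
  i=2: ✓ (all of [2,4])
  i=3: ✓ (all of [3,5])
  i=4: ✗ (fails at j=6)
Positions where it holds: {2, 3} → 2.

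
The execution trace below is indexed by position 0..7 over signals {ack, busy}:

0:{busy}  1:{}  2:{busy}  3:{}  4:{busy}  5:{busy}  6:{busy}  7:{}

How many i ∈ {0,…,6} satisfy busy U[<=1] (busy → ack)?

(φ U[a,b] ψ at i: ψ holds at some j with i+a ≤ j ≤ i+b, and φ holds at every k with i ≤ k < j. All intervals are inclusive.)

5

Evaluate at each i in [0,6]:
  i=0: ✓ (rhs at j=1; lhs holds on [0,0])
  i=1: ✓ (rhs at j=1)
  i=2: ✓ (rhs at j=3; lhs holds on [2,2])
  i=3: ✓ (rhs at j=3)
  i=4: ✗ (no rhs in [4,5])
  i=5: ✗ (no rhs in [5,6])
  i=6: ✓ (rhs at j=7; lhs holds on [6,6])
Positions where it holds: {0, 1, 2, 3, 6} → 5.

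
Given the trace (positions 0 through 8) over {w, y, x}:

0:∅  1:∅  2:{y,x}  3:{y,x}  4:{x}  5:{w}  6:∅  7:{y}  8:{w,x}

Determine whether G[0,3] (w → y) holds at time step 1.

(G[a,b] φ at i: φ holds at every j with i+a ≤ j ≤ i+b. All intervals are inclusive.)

Check (w → y) at every j in [1,4]:
  j=1: antecedent false → ✓
  j=2: antecedent false → ✓
  j=3: antecedent false → ✓
  j=4: antecedent false → ✓
All positions satisfy it → formula holds.

True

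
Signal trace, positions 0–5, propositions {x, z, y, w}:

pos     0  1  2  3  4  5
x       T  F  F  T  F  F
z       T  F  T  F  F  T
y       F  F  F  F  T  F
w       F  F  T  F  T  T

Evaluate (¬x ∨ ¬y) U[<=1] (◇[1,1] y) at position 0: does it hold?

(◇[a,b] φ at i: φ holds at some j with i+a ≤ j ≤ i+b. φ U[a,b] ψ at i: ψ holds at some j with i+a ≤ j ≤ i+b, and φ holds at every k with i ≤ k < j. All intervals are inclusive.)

False

Need some j in [0,1] with ◇[1,1] y, and (¬x ∨ ¬y) at every k in [0,j-1].
  j=0: ◇[1,1] y — fails (none in [1,1]).
  j=1: ◇[1,1] y — fails (none in [2,2]).
No j in the window works → until fails.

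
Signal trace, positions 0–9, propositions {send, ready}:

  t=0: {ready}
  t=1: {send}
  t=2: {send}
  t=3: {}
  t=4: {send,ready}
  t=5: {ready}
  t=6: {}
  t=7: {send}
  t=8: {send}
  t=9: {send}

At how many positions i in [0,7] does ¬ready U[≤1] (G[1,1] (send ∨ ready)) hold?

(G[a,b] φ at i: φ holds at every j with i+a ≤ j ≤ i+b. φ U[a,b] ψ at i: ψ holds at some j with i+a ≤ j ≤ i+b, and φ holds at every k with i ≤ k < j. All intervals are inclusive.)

Evaluate at each i in [0,7]:
  i=0: ✓ (rhs at j=0)
  i=1: ✓ (rhs at j=1)
  i=2: ✓ (rhs at j=3; lhs holds on [2,2])
  i=3: ✓ (rhs at j=3)
  i=4: ✓ (rhs at j=4)
  i=5: ✗ (lhs fails at k=5 before rhs at j=6)
  i=6: ✓ (rhs at j=6)
  i=7: ✓ (rhs at j=7)
Positions where it holds: {0, 1, 2, 3, 4, 6, 7} → 7.

7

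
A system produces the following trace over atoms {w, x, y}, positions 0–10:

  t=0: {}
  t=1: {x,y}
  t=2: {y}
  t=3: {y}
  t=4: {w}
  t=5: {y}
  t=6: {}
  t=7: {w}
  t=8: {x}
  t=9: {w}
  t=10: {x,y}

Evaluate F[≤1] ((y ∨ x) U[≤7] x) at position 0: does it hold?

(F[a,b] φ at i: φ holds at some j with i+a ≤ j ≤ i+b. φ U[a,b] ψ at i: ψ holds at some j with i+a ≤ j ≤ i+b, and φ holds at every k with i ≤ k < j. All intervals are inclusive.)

Check ((y ∨ x) U[≤7] x) at each j in [0,1]:
  j=0: fails
  j=1: holds
Found at j=1 → formula holds.

Holds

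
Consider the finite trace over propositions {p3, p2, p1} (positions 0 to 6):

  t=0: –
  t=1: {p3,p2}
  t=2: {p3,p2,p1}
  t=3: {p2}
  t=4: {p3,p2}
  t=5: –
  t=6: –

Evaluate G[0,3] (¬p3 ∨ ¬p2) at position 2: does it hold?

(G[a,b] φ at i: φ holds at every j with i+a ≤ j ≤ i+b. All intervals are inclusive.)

Check (¬p3 ∨ ¬p2) at every j in [2,5]:
  j=2: false
  j=3: true
  j=4: false
  j=5: true
Fails at j=2 → formula fails.

False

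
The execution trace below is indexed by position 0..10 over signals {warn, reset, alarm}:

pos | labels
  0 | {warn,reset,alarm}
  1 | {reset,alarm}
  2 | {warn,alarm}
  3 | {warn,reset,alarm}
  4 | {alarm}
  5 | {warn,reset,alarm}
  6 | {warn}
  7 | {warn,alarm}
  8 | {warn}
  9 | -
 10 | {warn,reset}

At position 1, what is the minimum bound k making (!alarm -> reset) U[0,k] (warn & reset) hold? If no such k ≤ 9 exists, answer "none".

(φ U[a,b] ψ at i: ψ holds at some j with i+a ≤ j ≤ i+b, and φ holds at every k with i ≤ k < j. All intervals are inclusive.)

Need earliest j ≥ 1 with (warn & reset), and (!alarm -> reset) at every k in [1,j-1].
  j=1: rhs fails.
  j=2: rhs fails.
  j=3: rhs holds; lhs holds on [1,2]. k = 2.

2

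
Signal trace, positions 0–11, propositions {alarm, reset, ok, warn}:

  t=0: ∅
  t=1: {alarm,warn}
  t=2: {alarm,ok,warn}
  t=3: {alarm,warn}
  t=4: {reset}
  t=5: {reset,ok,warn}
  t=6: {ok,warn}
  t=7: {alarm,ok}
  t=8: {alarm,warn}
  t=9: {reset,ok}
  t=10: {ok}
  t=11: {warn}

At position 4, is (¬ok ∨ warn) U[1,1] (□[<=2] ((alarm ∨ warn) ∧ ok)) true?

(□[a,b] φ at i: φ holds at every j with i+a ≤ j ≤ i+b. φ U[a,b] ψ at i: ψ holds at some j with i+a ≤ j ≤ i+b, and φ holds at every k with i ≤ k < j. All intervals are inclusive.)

Holds

Need some j in [5,5] with □[<=2] ((alarm ∨ warn) ∧ ok), and (¬ok ∨ warn) at every k in [4,j-1].
  j=5: □[<=2] ((alarm ∨ warn) ∧ ok) holds; (¬ok ∨ warn) holds at every k in [4,4] → satisfied.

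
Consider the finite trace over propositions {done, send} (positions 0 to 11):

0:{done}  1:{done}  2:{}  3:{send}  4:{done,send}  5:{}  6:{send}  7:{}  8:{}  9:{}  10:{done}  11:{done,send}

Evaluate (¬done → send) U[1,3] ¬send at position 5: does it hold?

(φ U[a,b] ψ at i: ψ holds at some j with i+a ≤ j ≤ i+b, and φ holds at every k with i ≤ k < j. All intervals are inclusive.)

Need some j in [6,8] with ¬send, and (¬done → send) at every k in [5,j-1].
  j=6: ¬send false.
  j=7: ¬send holds, but (¬done → send) fails at k=5 → not this j.
  j=8: ¬send holds, but (¬done → send) fails at k=5 → not this j.
No j in the window works → until fails.

Does not hold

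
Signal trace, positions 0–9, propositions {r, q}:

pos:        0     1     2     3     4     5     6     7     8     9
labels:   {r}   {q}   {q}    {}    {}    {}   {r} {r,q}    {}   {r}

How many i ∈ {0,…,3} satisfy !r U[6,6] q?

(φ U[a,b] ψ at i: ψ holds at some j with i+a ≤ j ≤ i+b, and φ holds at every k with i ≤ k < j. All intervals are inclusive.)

0

Evaluate at each i in [0,3]:
  i=0: ✗ (no rhs in [6,6])
  i=1: ✗ (lhs fails at k=6 before rhs at j=7)
  i=2: ✗ (no rhs in [8,8])
  i=3: ✗ (no rhs in [9,9])
Positions where it holds: {} → 0.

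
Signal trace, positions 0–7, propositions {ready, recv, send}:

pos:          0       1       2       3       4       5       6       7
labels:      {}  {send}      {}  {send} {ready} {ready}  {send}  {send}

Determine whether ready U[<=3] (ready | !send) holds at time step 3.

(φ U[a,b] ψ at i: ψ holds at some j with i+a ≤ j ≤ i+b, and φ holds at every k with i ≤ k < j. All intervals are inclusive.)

Need some j in [3,6] with (ready | !send), and ready at every k in [3,j-1].
  j=3: (ready | !send) false.
  j=4: (ready | !send) holds, but ready fails at k=3 → not this j.
  j=5: (ready | !send) holds, but ready fails at k=3 → not this j.
  j=6: (ready | !send) false.
No j in the window works → until fails.

Does not hold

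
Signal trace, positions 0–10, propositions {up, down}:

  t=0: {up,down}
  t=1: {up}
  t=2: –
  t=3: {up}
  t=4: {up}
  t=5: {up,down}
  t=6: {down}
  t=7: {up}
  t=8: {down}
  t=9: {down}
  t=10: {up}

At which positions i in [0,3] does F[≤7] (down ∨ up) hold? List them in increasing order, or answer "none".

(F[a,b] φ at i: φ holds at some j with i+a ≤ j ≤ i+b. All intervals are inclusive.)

Evaluate at each i in [0,3]:
  i=0: ✓ (witness j=0)
  i=1: ✓ (witness j=1)
  i=2: ✓ (witness j=3)
  i=3: ✓ (witness j=3)

0, 1, 2, 3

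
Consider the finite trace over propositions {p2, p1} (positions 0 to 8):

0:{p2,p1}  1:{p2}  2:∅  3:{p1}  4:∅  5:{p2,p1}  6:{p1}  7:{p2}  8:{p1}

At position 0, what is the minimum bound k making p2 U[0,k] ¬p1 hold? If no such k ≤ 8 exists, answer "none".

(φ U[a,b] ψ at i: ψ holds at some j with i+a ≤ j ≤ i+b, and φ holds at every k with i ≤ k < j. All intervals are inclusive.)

Need earliest j ≥ 0 with ¬p1, and p2 at every k in [0,j-1].
  j=0: rhs fails.
  j=1: rhs holds; lhs holds on [0,0]. k = 1.

1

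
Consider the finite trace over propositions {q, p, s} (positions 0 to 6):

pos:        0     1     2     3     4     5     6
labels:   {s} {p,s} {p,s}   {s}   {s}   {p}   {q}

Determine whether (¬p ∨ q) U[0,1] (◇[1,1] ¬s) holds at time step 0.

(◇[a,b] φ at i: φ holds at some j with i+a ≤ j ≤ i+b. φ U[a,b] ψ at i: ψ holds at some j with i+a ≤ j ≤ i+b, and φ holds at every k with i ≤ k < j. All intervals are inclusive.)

Need some j in [0,1] with ◇[1,1] ¬s, and (¬p ∨ q) at every k in [0,j-1].
  j=0: ◇[1,1] ¬s — fails (none in [1,1]).
  j=1: ◇[1,1] ¬s — fails (none in [2,2]).
No j in the window works → until fails.

No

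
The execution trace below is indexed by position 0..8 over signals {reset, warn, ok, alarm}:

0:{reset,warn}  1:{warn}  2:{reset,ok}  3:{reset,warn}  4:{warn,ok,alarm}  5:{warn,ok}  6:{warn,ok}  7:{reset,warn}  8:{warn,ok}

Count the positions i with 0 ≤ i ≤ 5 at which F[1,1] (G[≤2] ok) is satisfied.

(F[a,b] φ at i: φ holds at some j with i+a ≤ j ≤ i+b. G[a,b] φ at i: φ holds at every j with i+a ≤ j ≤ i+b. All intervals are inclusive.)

1

Evaluate at each i in [0,5]:
  i=0: ✗ (none in [1,1])
  i=1: ✗ (none in [2,2])
  i=2: ✗ (none in [3,3])
  i=3: ✓ (witness j=4)
  i=4: ✗ (none in [5,5])
  i=5: ✗ (none in [6,6])
Positions where it holds: {3} → 1.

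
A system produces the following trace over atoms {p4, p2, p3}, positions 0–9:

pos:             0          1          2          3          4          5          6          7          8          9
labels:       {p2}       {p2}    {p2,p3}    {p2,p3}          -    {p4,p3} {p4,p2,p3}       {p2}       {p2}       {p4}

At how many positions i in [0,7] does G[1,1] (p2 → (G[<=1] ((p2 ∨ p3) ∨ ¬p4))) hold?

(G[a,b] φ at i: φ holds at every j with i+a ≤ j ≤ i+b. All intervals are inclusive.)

Evaluate at each i in [0,7]:
  i=0: ✓ (all of [1,1])
  i=1: ✓ (all of [2,2])
  i=2: ✓ (all of [3,3])
  i=3: ✓ (all of [4,4])
  i=4: ✓ (all of [5,5])
  i=5: ✓ (all of [6,6])
  i=6: ✓ (all of [7,7])
  i=7: ✗ (fails at j=8)
Positions where it holds: {0, 1, 2, 3, 4, 5, 6} → 7.

7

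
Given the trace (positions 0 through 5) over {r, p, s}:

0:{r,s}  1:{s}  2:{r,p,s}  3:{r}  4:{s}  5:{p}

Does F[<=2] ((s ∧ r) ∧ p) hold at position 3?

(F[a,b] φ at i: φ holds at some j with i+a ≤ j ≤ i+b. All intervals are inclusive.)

No

Check ((s ∧ r) ∧ p) at each j in [3,5]:
  j=3: false
  j=4: false
  j=5: false
No position in the window satisfies it → formula fails.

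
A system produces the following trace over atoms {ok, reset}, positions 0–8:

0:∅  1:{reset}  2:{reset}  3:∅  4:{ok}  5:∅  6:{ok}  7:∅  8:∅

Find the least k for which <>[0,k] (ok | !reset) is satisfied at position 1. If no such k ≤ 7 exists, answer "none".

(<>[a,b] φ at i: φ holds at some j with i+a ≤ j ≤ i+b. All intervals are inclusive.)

Scan j = 1,2,… for (ok | !reset):
  j=1: fails
  j=2: fails
  j=3: holds
First hit at j=3, so smallest k = 3-1 = 2.

2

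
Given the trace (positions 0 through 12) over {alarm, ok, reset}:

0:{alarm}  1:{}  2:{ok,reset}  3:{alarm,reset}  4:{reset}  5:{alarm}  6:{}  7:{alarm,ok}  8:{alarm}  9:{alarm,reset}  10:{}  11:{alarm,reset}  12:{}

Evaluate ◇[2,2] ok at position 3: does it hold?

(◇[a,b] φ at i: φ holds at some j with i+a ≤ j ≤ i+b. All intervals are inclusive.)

False

Check ok at each j in [5,5]:
  j=5: false
No position in the window satisfies it → formula fails.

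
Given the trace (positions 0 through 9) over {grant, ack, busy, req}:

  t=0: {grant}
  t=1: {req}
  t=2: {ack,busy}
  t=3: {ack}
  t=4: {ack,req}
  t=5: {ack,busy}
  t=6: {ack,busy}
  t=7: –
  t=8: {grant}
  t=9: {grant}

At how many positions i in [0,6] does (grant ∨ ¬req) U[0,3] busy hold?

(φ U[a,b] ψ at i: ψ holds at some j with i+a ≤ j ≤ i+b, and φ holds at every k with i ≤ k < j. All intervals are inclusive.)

3

Evaluate at each i in [0,6]:
  i=0: ✗ (lhs fails at k=1 before rhs at j=2)
  i=1: ✗ (lhs fails at k=1 before rhs at j=2)
  i=2: ✓ (rhs at j=2)
  i=3: ✗ (lhs fails at k=4 before rhs at j=5)
  i=4: ✗ (lhs fails at k=4 before rhs at j=5)
  i=5: ✓ (rhs at j=5)
  i=6: ✓ (rhs at j=6)
Positions where it holds: {2, 5, 6} → 3.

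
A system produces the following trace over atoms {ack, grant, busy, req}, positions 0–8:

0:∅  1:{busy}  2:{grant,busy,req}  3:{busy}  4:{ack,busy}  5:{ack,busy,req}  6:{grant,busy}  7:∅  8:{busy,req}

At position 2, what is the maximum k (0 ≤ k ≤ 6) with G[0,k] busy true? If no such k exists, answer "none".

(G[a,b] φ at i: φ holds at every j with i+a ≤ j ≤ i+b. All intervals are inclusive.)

busy must hold from j=2 onward; find where it first fails.
  j=2: holds
  j=3: holds
  j=4: holds
  j=5: holds
  j=6: holds
  j=7: fails
Holds on [2,6], so largest k = 4.

4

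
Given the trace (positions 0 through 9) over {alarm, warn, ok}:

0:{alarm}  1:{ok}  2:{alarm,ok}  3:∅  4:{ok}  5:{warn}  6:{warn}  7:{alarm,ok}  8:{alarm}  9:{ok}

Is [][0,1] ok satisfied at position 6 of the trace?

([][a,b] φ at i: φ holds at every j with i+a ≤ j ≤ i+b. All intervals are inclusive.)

Check ok at every j in [6,7]:
  j=6: false
  j=7: true
Fails at j=6 → formula fails.

No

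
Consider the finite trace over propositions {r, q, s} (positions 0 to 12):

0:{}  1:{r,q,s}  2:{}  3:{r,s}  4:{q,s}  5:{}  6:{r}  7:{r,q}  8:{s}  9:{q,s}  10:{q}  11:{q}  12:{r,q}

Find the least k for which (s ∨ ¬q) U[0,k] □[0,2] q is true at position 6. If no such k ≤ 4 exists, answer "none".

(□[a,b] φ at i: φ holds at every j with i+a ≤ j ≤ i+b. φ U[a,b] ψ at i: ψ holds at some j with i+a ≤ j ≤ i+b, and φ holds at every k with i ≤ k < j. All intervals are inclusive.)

none

Need earliest j ≥ 6 with □[0,2] q, and (s ∨ ¬q) at every k in [6,j-1].
  j=6: rhs fails.
  j=7: rhs fails.
  j=8: rhs fails.
  j=9: rhs holds but lhs fails at k=7.
  j=10: rhs holds but lhs fails at k=7.
No witness within the range → none.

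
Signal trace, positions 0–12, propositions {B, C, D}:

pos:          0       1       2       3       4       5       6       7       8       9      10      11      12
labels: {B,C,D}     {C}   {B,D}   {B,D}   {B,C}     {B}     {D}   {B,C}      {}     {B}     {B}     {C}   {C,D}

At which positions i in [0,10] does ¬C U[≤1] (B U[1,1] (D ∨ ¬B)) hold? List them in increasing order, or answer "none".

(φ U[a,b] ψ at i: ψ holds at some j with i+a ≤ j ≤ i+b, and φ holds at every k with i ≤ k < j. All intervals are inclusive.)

Evaluate at each i in [0,10]:
  i=0: ✓ (rhs at j=0)
  i=1: ✗ (lhs fails at k=1 before rhs at j=2)
  i=2: ✓ (rhs at j=2)
  i=3: ✗ (no rhs in [3,4])
  i=4: ✗ (lhs fails at k=4 before rhs at j=5)
  i=5: ✓ (rhs at j=5)
  i=6: ✓ (rhs at j=7; lhs holds on [6,6])
  i=7: ✓ (rhs at j=7)
  i=8: ✗ (no rhs in [8,9])
  i=9: ✓ (rhs at j=10; lhs holds on [9,9])
  i=10: ✓ (rhs at j=10)

0, 2, 5, 6, 7, 9, 10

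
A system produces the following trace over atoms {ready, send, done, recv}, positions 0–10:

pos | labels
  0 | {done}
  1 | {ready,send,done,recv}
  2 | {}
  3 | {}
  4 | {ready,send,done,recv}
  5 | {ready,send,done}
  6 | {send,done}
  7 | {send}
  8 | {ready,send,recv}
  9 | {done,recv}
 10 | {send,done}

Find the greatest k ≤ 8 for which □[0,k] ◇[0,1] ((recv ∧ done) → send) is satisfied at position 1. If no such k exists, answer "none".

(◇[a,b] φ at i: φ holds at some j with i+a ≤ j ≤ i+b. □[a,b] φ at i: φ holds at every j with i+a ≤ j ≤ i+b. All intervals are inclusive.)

◇[0,1] ((recv ∧ done) → send) must hold from j=1 onward; find where it first fails.
  j=1: holds
  j=2: holds
  j=3: holds
  j=4: holds
  j=5: holds
  j=6: holds
  j=7: holds
  j=8: holds
  j=9: holds
Holds through j=9; largest k = 8.

8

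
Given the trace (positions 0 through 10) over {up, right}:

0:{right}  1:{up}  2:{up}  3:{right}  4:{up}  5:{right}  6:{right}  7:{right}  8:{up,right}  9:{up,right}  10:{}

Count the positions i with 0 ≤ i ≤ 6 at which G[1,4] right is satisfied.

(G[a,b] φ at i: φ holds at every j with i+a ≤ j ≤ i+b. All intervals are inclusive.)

Evaluate at each i in [0,6]:
  i=0: ✗ (fails at j=1)
  i=1: ✗ (fails at j=2)
  i=2: ✗ (fails at j=4)
  i=3: ✗ (fails at j=4)
  i=4: ✓ (all of [5,8])
  i=5: ✓ (all of [6,9])
  i=6: ✗ (fails at j=10)
Positions where it holds: {4, 5} → 2.

2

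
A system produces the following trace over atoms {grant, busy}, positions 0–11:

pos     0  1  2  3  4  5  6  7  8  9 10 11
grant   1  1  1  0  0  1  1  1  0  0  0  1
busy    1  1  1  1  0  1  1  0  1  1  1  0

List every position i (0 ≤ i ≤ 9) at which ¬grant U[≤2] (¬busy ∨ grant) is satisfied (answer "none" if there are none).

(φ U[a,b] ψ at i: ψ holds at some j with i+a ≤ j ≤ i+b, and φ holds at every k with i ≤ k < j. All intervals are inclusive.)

0, 1, 2, 3, 4, 5, 6, 7, 9

Evaluate at each i in [0,9]:
  i=0: ✓ (rhs at j=0)
  i=1: ✓ (rhs at j=1)
  i=2: ✓ (rhs at j=2)
  i=3: ✓ (rhs at j=4; lhs holds on [3,3])
  i=4: ✓ (rhs at j=4)
  i=5: ✓ (rhs at j=5)
  i=6: ✓ (rhs at j=6)
  i=7: ✓ (rhs at j=7)
  i=8: ✗ (no rhs in [8,10])
  i=9: ✓ (rhs at j=11; lhs holds on [9,10])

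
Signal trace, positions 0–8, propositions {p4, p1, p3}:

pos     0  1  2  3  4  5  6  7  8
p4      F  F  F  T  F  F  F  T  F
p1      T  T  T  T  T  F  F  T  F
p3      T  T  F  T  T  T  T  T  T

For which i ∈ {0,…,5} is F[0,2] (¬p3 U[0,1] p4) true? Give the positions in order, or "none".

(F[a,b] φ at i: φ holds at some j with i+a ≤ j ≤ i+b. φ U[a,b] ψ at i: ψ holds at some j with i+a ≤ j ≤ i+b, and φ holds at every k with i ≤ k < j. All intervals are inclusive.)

Evaluate at each i in [0,5]:
  i=0: ✓ (witness j=2)
  i=1: ✓ (witness j=2)
  i=2: ✓ (witness j=2)
  i=3: ✓ (witness j=3)
  i=4: ✗ (none in [4,6])
  i=5: ✓ (witness j=7)

0, 1, 2, 3, 5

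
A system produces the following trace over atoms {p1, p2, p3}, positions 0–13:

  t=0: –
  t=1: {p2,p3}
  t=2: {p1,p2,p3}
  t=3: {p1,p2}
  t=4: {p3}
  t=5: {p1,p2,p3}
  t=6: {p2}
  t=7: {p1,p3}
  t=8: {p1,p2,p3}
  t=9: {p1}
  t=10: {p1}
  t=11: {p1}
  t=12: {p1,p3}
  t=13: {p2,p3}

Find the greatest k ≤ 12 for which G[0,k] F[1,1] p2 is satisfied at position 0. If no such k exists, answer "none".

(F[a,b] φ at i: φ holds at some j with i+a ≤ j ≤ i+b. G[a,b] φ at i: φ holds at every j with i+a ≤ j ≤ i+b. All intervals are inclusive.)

F[1,1] p2 must hold from j=0 onward; find where it first fails.
  j=0: holds
  j=1: holds
  j=2: holds
  j=3: fails
Holds on [0,2], so largest k = 2.

2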